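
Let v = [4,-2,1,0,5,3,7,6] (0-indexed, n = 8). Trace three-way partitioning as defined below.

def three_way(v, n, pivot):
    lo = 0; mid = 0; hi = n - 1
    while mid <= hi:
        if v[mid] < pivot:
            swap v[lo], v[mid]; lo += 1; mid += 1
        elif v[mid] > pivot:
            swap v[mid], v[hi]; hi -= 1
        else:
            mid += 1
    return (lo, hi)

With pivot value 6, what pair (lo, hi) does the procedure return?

lo=0 mid=0 hi=7
4<6: swap(0,0), lo=1 mid=1 ⇒ [4,-2,1,0,5,3,7,6]
-2<6: swap(1,1), lo=2 mid=2 ⇒ [4,-2,1,0,5,3,7,6]
1<6: swap(2,2), lo=3 mid=3 ⇒ [4,-2,1,0,5,3,7,6]
0<6: swap(3,3), lo=4 mid=4 ⇒ [4,-2,1,0,5,3,7,6]
5<6: swap(4,4), lo=5 mid=5 ⇒ [4,-2,1,0,5,3,7,6]
3<6: swap(5,5), lo=6 mid=6 ⇒ [4,-2,1,0,5,3,7,6]
7>6: swap(6,7), hi=6 ⇒ [4,-2,1,0,5,3,6,7]
6=6: mid=7
done. lo=6 hi=6; v=[4,-2,1,0,5,3,6,7]

(6, 6)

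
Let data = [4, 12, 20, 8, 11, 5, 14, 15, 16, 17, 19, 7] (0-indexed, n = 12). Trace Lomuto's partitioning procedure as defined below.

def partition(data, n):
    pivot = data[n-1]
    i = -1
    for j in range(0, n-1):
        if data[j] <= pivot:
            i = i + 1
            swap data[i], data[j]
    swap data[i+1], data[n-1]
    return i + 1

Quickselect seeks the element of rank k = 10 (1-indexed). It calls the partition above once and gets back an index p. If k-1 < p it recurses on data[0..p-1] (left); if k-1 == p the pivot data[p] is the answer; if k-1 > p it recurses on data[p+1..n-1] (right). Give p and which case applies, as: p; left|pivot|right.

2; right

pivot = data[11] = 7; i = -1
j=0: data[0]=4 ≤ 7 → i=0, swap data[0],data[0] (no change) → [4, 12, 20, 8, 11, 5, 14, 15, 16, 17, 19, 7]
j=1: data[1]=12 > 7 → no swap
j=2: data[2]=20 > 7 → no swap
j=3: data[3]=8 > 7 → no swap
j=4: data[4]=11 > 7 → no swap
j=5: data[5]=5 ≤ 7 → i=1, swap data[1],data[5] → [4, 5, 20, 8, 11, 12, 14, 15, 16, 17, 19, 7]
j=6: data[6]=14 > 7 → no swap
j=7: data[7]=15 > 7 → no swap
j=8: data[8]=16 > 7 → no swap
j=9: data[9]=17 > 7 → no swap
j=10: data[10]=19 > 7 → no swap
final swap data[2],data[11] → [4, 5, 7, 8, 11, 12, 14, 15, 16, 17, 19, 20]; return 2
p = 2; k-1 = 9 > 2 ⇒ right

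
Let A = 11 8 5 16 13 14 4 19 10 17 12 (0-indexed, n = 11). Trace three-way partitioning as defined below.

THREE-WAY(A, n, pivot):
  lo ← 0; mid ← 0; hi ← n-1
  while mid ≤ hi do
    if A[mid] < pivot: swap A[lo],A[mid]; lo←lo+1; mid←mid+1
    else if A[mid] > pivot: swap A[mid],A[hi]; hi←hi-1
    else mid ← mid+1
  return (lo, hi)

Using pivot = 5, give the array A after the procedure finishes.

lo=0 mid=0 hi=10
11>5: swap(0,10), hi=9 ⇒ 12 8 5 16 13 14 4 19 10 17 11
12>5: swap(0,9), hi=8 ⇒ 17 8 5 16 13 14 4 19 10 12 11
17>5: swap(0,8), hi=7 ⇒ 10 8 5 16 13 14 4 19 17 12 11
10>5: swap(0,7), hi=6 ⇒ 19 8 5 16 13 14 4 10 17 12 11
19>5: swap(0,6), hi=5 ⇒ 4 8 5 16 13 14 19 10 17 12 11
4<5: swap(0,0), lo=1 mid=1 ⇒ 4 8 5 16 13 14 19 10 17 12 11
8>5: swap(1,5), hi=4 ⇒ 4 14 5 16 13 8 19 10 17 12 11
14>5: swap(1,4), hi=3 ⇒ 4 13 5 16 14 8 19 10 17 12 11
13>5: swap(1,3), hi=2 ⇒ 4 16 5 13 14 8 19 10 17 12 11
16>5: swap(1,2), hi=1 ⇒ 4 5 16 13 14 8 19 10 17 12 11
5=5: mid=2
done. lo=1 hi=1; A=4 5 16 13 14 8 19 10 17 12 11

4 5 16 13 14 8 19 10 17 12 11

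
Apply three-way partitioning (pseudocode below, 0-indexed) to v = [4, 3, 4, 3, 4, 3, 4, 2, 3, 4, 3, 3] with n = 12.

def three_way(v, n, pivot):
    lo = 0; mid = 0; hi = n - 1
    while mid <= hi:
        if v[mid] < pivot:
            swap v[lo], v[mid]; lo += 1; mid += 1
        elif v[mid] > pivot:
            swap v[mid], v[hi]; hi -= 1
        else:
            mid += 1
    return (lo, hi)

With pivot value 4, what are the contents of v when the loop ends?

lo=0 mid=0 hi=11
4=4: mid=1
3<4: swap(0,1), lo=1 mid=2 ⇒ [3, 4, 4, 3, 4, 3, 4, 2, 3, 4, 3, 3]
4=4: mid=3
3<4: swap(1,3), lo=2 mid=4 ⇒ [3, 3, 4, 4, 4, 3, 4, 2, 3, 4, 3, 3]
4=4: mid=5
3<4: swap(2,5), lo=3 mid=6 ⇒ [3, 3, 3, 4, 4, 4, 4, 2, 3, 4, 3, 3]
4=4: mid=7
2<4: swap(3,7), lo=4 mid=8 ⇒ [3, 3, 3, 2, 4, 4, 4, 4, 3, 4, 3, 3]
3<4: swap(4,8), lo=5 mid=9 ⇒ [3, 3, 3, 2, 3, 4, 4, 4, 4, 4, 3, 3]
4=4: mid=10
3<4: swap(5,10), lo=6 mid=11 ⇒ [3, 3, 3, 2, 3, 3, 4, 4, 4, 4, 4, 3]
3<4: swap(6,11), lo=7 mid=12 ⇒ [3, 3, 3, 2, 3, 3, 3, 4, 4, 4, 4, 4]
done. lo=7 hi=11; v=[3, 3, 3, 2, 3, 3, 3, 4, 4, 4, 4, 4]

[3, 3, 3, 2, 3, 3, 3, 4, 4, 4, 4, 4]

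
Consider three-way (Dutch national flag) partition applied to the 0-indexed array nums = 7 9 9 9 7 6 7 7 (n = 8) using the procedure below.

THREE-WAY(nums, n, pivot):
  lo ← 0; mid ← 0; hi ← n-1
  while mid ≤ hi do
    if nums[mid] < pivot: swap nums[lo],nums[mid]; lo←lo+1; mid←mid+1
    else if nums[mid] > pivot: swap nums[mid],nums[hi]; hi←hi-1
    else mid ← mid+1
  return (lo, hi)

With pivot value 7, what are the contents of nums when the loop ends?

6 7 7 7 7 9 9 9

lo=0 mid=0 hi=7
7=7: mid=1
9>7: swap(1,7), hi=6 ⇒ 7 7 9 9 7 6 7 9
7=7: mid=2
9>7: swap(2,6), hi=5 ⇒ 7 7 7 9 7 6 9 9
7=7: mid=3
9>7: swap(3,5), hi=4 ⇒ 7 7 7 6 7 9 9 9
6<7: swap(0,3), lo=1 mid=4 ⇒ 6 7 7 7 7 9 9 9
7=7: mid=5
done. lo=1 hi=4; nums=6 7 7 7 7 9 9 9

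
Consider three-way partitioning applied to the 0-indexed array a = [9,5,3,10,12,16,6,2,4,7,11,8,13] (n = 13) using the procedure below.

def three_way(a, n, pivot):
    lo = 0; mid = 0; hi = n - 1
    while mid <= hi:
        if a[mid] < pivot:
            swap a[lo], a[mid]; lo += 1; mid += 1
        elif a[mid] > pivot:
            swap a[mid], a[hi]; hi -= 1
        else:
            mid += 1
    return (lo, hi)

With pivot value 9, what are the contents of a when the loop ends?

lo=0 mid=0 hi=12
9=9: mid=1
5<9: swap(0,1), lo=1 mid=2 ⇒ [5,9,3,10,12,16,6,2,4,7,11,8,13]
3<9: swap(1,2), lo=2 mid=3 ⇒ [5,3,9,10,12,16,6,2,4,7,11,8,13]
10>9: swap(3,12), hi=11 ⇒ [5,3,9,13,12,16,6,2,4,7,11,8,10]
13>9: swap(3,11), hi=10 ⇒ [5,3,9,8,12,16,6,2,4,7,11,13,10]
8<9: swap(2,3), lo=3 mid=4 ⇒ [5,3,8,9,12,16,6,2,4,7,11,13,10]
12>9: swap(4,10), hi=9 ⇒ [5,3,8,9,11,16,6,2,4,7,12,13,10]
11>9: swap(4,9), hi=8 ⇒ [5,3,8,9,7,16,6,2,4,11,12,13,10]
7<9: swap(3,4), lo=4 mid=5 ⇒ [5,3,8,7,9,16,6,2,4,11,12,13,10]
16>9: swap(5,8), hi=7 ⇒ [5,3,8,7,9,4,6,2,16,11,12,13,10]
4<9: swap(4,5), lo=5 mid=6 ⇒ [5,3,8,7,4,9,6,2,16,11,12,13,10]
6<9: swap(5,6), lo=6 mid=7 ⇒ [5,3,8,7,4,6,9,2,16,11,12,13,10]
2<9: swap(6,7), lo=7 mid=8 ⇒ [5,3,8,7,4,6,2,9,16,11,12,13,10]
done. lo=7 hi=7; a=[5,3,8,7,4,6,2,9,16,11,12,13,10]

[5,3,8,7,4,6,2,9,16,11,12,13,10]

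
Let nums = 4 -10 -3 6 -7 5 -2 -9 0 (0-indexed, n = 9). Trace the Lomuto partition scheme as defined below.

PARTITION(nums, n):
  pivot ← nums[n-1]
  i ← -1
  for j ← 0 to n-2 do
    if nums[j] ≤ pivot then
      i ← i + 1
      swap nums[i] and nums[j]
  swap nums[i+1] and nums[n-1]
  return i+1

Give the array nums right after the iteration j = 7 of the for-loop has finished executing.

-10 -3 -7 -2 -9 5 6 4 0

pivot = nums[8] = 0; i = -1
j=0: nums[0]=4 > 0 → no swap
j=1: nums[1]=-10 ≤ 0 → i=0, swap nums[0],nums[1] → -10 4 -3 6 -7 5 -2 -9 0
j=2: nums[2]=-3 ≤ 0 → i=1, swap nums[1],nums[2] → -10 -3 4 6 -7 5 -2 -9 0
j=3: nums[3]=6 > 0 → no swap
j=4: nums[4]=-7 ≤ 0 → i=2, swap nums[2],nums[4] → -10 -3 -7 6 4 5 -2 -9 0
j=5: nums[5]=5 > 0 → no swap
j=6: nums[6]=-2 ≤ 0 → i=3, swap nums[3],nums[6] → -10 -3 -7 -2 4 5 6 -9 0
j=7: nums[7]=-9 ≤ 0 → i=4, swap nums[4],nums[7] → -10 -3 -7 -2 -9 5 6 4 0
(after j=7) nums = -10 -3 -7 -2 -9 5 6 4 0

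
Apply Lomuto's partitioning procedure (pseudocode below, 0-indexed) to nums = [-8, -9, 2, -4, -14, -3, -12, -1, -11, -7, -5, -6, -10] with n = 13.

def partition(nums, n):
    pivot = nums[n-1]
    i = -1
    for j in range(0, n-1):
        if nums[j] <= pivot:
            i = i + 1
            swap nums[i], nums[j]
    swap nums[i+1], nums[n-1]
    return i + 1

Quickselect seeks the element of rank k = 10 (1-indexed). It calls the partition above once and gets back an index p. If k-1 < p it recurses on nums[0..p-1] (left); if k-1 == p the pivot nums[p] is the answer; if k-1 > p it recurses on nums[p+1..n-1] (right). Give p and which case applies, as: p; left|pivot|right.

pivot = nums[12] = -10; i = -1
j=0: nums[0]=-8 > -10 → no swap
j=1: nums[1]=-9 > -10 → no swap
j=2: nums[2]=2 > -10 → no swap
j=3: nums[3]=-4 > -10 → no swap
j=4: nums[4]=-14 ≤ -10 → i=0, swap nums[0],nums[4] → [-14, -9, 2, -4, -8, -3, -12, -1, -11, -7, -5, -6, -10]
j=5: nums[5]=-3 > -10 → no swap
j=6: nums[6]=-12 ≤ -10 → i=1, swap nums[1],nums[6] → [-14, -12, 2, -4, -8, -3, -9, -1, -11, -7, -5, -6, -10]
j=7: nums[7]=-1 > -10 → no swap
j=8: nums[8]=-11 ≤ -10 → i=2, swap nums[2],nums[8] → [-14, -12, -11, -4, -8, -3, -9, -1, 2, -7, -5, -6, -10]
j=9: nums[9]=-7 > -10 → no swap
j=10: nums[10]=-5 > -10 → no swap
j=11: nums[11]=-6 > -10 → no swap
final swap nums[3],nums[12] → [-14, -12, -11, -10, -8, -3, -9, -1, 2, -7, -5, -6, -4]; return 3
p = 3; k-1 = 9 > 3 ⇒ right

3; right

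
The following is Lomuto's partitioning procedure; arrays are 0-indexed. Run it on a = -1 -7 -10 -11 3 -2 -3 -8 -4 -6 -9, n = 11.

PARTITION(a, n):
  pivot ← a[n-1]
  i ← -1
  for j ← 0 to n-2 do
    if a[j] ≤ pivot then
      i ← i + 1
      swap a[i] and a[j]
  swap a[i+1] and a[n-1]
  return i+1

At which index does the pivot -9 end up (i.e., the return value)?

2

pivot=-9, i=-1
j=0: -1>-9, skip
j=1: -7>-9, skip
j=2: -10≤-9, i=0, swap(0,2) ⇒ -10 -7 -1 -11 3 -2 -3 -8 -4 -6 -9
j=3: -11≤-9, i=1, swap(1,3) ⇒ -10 -11 -1 -7 3 -2 -3 -8 -4 -6 -9
j=4: 3>-9, skip
j=5: -2>-9, skip
j=6: -3>-9, skip
j=7: -8>-9, skip
j=8: -4>-9, skip
j=9: -6>-9, skip
swap(2,10) ⇒ -10 -11 -9 -7 3 -2 -3 -8 -4 -6 -1; return 2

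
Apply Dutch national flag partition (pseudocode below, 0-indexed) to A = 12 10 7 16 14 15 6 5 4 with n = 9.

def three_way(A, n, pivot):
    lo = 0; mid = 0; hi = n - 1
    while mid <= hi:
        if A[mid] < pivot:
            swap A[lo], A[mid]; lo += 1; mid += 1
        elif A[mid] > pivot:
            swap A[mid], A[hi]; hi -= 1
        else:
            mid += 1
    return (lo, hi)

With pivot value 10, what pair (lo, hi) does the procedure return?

lo=0 mid=0 hi=8
12>10: swap(0,8), hi=7 ⇒ 4 10 7 16 14 15 6 5 12
4<10: swap(0,0), lo=1 mid=1 ⇒ 4 10 7 16 14 15 6 5 12
10=10: mid=2
7<10: swap(1,2), lo=2 mid=3 ⇒ 4 7 10 16 14 15 6 5 12
16>10: swap(3,7), hi=6 ⇒ 4 7 10 5 14 15 6 16 12
5<10: swap(2,3), lo=3 mid=4 ⇒ 4 7 5 10 14 15 6 16 12
14>10: swap(4,6), hi=5 ⇒ 4 7 5 10 6 15 14 16 12
6<10: swap(3,4), lo=4 mid=5 ⇒ 4 7 5 6 10 15 14 16 12
15>10: swap(5,5), hi=4 ⇒ 4 7 5 6 10 15 14 16 12
done. lo=4 hi=4; A=4 7 5 6 10 15 14 16 12

(4, 4)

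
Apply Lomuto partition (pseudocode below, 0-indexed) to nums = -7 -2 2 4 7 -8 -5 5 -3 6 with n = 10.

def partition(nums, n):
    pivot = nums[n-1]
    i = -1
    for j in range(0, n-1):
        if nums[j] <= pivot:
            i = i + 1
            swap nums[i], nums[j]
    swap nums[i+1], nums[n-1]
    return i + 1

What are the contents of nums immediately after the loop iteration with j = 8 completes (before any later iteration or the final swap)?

pivot = nums[9] = 6; i = -1
j=0: nums[0]=-7 ≤ 6 → i=0, swap nums[0],nums[0] (no change) → -7 -2 2 4 7 -8 -5 5 -3 6
j=1: nums[1]=-2 ≤ 6 → i=1, swap nums[1],nums[1] (no change) → -7 -2 2 4 7 -8 -5 5 -3 6
j=2: nums[2]=2 ≤ 6 → i=2, swap nums[2],nums[2] (no change) → -7 -2 2 4 7 -8 -5 5 -3 6
j=3: nums[3]=4 ≤ 6 → i=3, swap nums[3],nums[3] (no change) → -7 -2 2 4 7 -8 -5 5 -3 6
j=4: nums[4]=7 > 6 → no swap
j=5: nums[5]=-8 ≤ 6 → i=4, swap nums[4],nums[5] → -7 -2 2 4 -8 7 -5 5 -3 6
j=6: nums[6]=-5 ≤ 6 → i=5, swap nums[5],nums[6] → -7 -2 2 4 -8 -5 7 5 -3 6
j=7: nums[7]=5 ≤ 6 → i=6, swap nums[6],nums[7] → -7 -2 2 4 -8 -5 5 7 -3 6
j=8: nums[8]=-3 ≤ 6 → i=7, swap nums[7],nums[8] → -7 -2 2 4 -8 -5 5 -3 7 6
(after j=8) nums = -7 -2 2 4 -8 -5 5 -3 7 6

-7 -2 2 4 -8 -5 5 -3 7 6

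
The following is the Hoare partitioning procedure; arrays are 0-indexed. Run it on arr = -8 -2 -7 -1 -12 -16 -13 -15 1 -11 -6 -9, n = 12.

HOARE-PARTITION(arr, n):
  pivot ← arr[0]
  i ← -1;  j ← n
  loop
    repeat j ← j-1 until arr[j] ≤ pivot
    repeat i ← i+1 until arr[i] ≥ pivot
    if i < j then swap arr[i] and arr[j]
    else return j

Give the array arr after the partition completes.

-9 -11 -15 -13 -12 -16 -1 -7 1 -2 -6 -8

pivot = arr[0] = -8; i = -1, j = 12
j→11 (arr[11]=-9≤-8), i→0 (arr[0]=-8≥-8); i<j, swap → -9 -2 -7 -1 -12 -16 -13 -15 1 -11 -6 -8
j→9 (arr[9]=-11≤-8), i→1 (arr[1]=-2≥-8); i<j, swap → -9 -11 -7 -1 -12 -16 -13 -15 1 -2 -6 -8
j→7 (arr[7]=-15≤-8), i→2 (arr[2]=-7≥-8); i<j, swap → -9 -11 -15 -1 -12 -16 -13 -7 1 -2 -6 -8
j→6 (arr[6]=-13≤-8), i→3 (arr[3]=-1≥-8); i<j, swap → -9 -11 -15 -13 -12 -16 -1 -7 1 -2 -6 -8
j→5, i→6; i≥j, return j=5. arr = -9 -11 -15 -13 -12 -16 -1 -7 1 -2 -6 -8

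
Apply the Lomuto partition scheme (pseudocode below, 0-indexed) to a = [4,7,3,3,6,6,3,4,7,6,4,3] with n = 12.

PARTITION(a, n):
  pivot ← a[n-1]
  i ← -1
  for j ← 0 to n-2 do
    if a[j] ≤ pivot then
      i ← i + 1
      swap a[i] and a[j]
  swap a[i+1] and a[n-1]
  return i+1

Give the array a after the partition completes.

pivot = a[11] = 3; i = -1
j=0: a[0]=4 > 3 → no swap
j=1: a[1]=7 > 3 → no swap
j=2: a[2]=3 ≤ 3 → i=0, swap a[0],a[2] → [3,7,4,3,6,6,3,4,7,6,4,3]
j=3: a[3]=3 ≤ 3 → i=1, swap a[1],a[3] → [3,3,4,7,6,6,3,4,7,6,4,3]
j=4: a[4]=6 > 3 → no swap
j=5: a[5]=6 > 3 → no swap
j=6: a[6]=3 ≤ 3 → i=2, swap a[2],a[6] → [3,3,3,7,6,6,4,4,7,6,4,3]
j=7: a[7]=4 > 3 → no swap
j=8: a[8]=7 > 3 → no swap
j=9: a[9]=6 > 3 → no swap
j=10: a[10]=4 > 3 → no swap
final swap a[3],a[11] → [3,3,3,3,6,6,4,4,7,6,4,7]; return 3

[3,3,3,3,6,6,4,4,7,6,4,7]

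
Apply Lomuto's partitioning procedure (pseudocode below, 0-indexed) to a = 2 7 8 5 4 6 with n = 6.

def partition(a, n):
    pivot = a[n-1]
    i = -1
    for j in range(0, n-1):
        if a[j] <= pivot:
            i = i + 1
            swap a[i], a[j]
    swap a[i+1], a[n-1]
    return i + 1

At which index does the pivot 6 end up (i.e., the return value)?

3

pivot = a[5] = 6; i = -1
j=0: a[0]=2 ≤ 6 → i=0, swap a[0],a[0] (no change) → 2 7 8 5 4 6
j=1: a[1]=7 > 6 → no swap
j=2: a[2]=8 > 6 → no swap
j=3: a[3]=5 ≤ 6 → i=1, swap a[1],a[3] → 2 5 8 7 4 6
j=4: a[4]=4 ≤ 6 → i=2, swap a[2],a[4] → 2 5 4 7 8 6
final swap a[3],a[5] → 2 5 4 6 8 7; return 3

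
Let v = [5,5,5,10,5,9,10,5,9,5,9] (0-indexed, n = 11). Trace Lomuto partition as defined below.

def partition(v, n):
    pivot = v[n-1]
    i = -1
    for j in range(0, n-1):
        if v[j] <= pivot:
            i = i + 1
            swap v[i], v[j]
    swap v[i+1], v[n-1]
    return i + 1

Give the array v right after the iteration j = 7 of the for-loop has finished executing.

pivot = v[10] = 9; i = -1
j=0: v[0]=5 ≤ 9 → i=0, swap v[0],v[0] (no change) → [5,5,5,10,5,9,10,5,9,5,9]
j=1: v[1]=5 ≤ 9 → i=1, swap v[1],v[1] (no change) → [5,5,5,10,5,9,10,5,9,5,9]
j=2: v[2]=5 ≤ 9 → i=2, swap v[2],v[2] (no change) → [5,5,5,10,5,9,10,5,9,5,9]
j=3: v[3]=10 > 9 → no swap
j=4: v[4]=5 ≤ 9 → i=3, swap v[3],v[4] → [5,5,5,5,10,9,10,5,9,5,9]
j=5: v[5]=9 ≤ 9 → i=4, swap v[4],v[5] → [5,5,5,5,9,10,10,5,9,5,9]
j=6: v[6]=10 > 9 → no swap
j=7: v[7]=5 ≤ 9 → i=5, swap v[5],v[7] → [5,5,5,5,9,5,10,10,9,5,9]
(after j=7) v = [5,5,5,5,9,5,10,10,9,5,9]

[5,5,5,5,9,5,10,10,9,5,9]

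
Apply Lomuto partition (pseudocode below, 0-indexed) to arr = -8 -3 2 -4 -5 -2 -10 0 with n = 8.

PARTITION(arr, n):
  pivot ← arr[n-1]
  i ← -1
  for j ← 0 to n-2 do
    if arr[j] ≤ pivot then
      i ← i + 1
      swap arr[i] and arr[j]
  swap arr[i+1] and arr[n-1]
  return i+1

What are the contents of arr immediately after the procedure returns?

pivot = arr[7] = 0; i = -1
j=0: arr[0]=-8 ≤ 0 → i=0, swap arr[0],arr[0] (no change) → -8 -3 2 -4 -5 -2 -10 0
j=1: arr[1]=-3 ≤ 0 → i=1, swap arr[1],arr[1] (no change) → -8 -3 2 -4 -5 -2 -10 0
j=2: arr[2]=2 > 0 → no swap
j=3: arr[3]=-4 ≤ 0 → i=2, swap arr[2],arr[3] → -8 -3 -4 2 -5 -2 -10 0
j=4: arr[4]=-5 ≤ 0 → i=3, swap arr[3],arr[4] → -8 -3 -4 -5 2 -2 -10 0
j=5: arr[5]=-2 ≤ 0 → i=4, swap arr[4],arr[5] → -8 -3 -4 -5 -2 2 -10 0
j=6: arr[6]=-10 ≤ 0 → i=5, swap arr[5],arr[6] → -8 -3 -4 -5 -2 -10 2 0
final swap arr[6],arr[7] → -8 -3 -4 -5 -2 -10 0 2; return 6

-8 -3 -4 -5 -2 -10 0 2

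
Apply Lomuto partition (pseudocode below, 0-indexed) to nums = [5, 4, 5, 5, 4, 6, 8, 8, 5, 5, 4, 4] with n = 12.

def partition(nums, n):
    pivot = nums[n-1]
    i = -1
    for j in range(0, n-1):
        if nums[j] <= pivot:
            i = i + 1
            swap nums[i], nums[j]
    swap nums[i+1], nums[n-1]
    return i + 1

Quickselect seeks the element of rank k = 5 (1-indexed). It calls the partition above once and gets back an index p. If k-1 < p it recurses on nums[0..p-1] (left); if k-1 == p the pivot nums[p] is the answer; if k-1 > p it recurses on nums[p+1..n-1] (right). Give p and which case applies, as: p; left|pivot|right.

pivot=4, i=-1
j=0: 5>4, skip
j=1: 4≤4, i=0, swap(0,1) ⇒ [4, 5, 5, 5, 4, 6, 8, 8, 5, 5, 4, 4]
j=2: 5>4, skip
j=3: 5>4, skip
j=4: 4≤4, i=1, swap(1,4) ⇒ [4, 4, 5, 5, 5, 6, 8, 8, 5, 5, 4, 4]
j=5: 6>4, skip
j=6: 8>4, skip
j=7: 8>4, skip
j=8: 5>4, skip
j=9: 5>4, skip
j=10: 4≤4, i=2, swap(2,10) ⇒ [4, 4, 4, 5, 5, 6, 8, 8, 5, 5, 5, 4]
swap(3,11) ⇒ [4, 4, 4, 4, 5, 6, 8, 8, 5, 5, 5, 5]; return 3
p = 3; k-1 = 4 > 3 ⇒ right

3; right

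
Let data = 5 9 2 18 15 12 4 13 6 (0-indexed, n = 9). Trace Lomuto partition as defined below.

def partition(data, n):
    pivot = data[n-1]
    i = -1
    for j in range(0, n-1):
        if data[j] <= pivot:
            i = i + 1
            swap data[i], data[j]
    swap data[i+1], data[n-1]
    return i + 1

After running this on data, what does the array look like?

5 2 4 6 15 12 9 13 18

pivot=6, i=-1
j=0: 5≤6, i=0, swap(0,0) ⇒ 5 9 2 18 15 12 4 13 6
j=1: 9>6, skip
j=2: 2≤6, i=1, swap(1,2) ⇒ 5 2 9 18 15 12 4 13 6
j=3: 18>6, skip
j=4: 15>6, skip
j=5: 12>6, skip
j=6: 4≤6, i=2, swap(2,6) ⇒ 5 2 4 18 15 12 9 13 6
j=7: 13>6, skip
swap(3,8) ⇒ 5 2 4 6 15 12 9 13 18; return 3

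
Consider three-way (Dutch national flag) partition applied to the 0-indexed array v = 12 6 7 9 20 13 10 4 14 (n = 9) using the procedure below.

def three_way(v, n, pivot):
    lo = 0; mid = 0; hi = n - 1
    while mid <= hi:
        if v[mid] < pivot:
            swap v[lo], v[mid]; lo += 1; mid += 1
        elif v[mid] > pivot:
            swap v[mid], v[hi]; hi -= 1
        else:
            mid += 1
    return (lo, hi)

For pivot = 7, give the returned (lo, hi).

(2, 2)

lo=0 mid=0 hi=8
12>7: swap(0,8), hi=7 ⇒ 14 6 7 9 20 13 10 4 12
14>7: swap(0,7), hi=6 ⇒ 4 6 7 9 20 13 10 14 12
4<7: swap(0,0), lo=1 mid=1 ⇒ 4 6 7 9 20 13 10 14 12
6<7: swap(1,1), lo=2 mid=2 ⇒ 4 6 7 9 20 13 10 14 12
7=7: mid=3
9>7: swap(3,6), hi=5 ⇒ 4 6 7 10 20 13 9 14 12
10>7: swap(3,5), hi=4 ⇒ 4 6 7 13 20 10 9 14 12
13>7: swap(3,4), hi=3 ⇒ 4 6 7 20 13 10 9 14 12
20>7: swap(3,3), hi=2 ⇒ 4 6 7 20 13 10 9 14 12
done. lo=2 hi=2; v=4 6 7 20 13 10 9 14 12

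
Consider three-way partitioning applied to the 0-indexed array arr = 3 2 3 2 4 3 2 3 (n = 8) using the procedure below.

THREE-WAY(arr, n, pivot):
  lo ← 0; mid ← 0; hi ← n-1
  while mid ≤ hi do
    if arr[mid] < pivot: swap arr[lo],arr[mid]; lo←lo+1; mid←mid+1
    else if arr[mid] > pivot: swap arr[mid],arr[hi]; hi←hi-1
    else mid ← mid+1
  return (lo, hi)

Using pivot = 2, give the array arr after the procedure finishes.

2 2 2 4 3 3 3 3

pivot = 2; lo=0, mid=0, hi=7
arr[mid]=3>2: swap arr[0],arr[7]; hi=6 → 3 2 3 2 4 3 2 3
arr[mid]=3>2: swap arr[0],arr[6]; hi=5 → 2 2 3 2 4 3 3 3
arr[mid]=2=2: mid=1
arr[mid]=2=2: mid=2
arr[mid]=3>2: swap arr[2],arr[5]; hi=4 → 2 2 3 2 4 3 3 3
arr[mid]=3>2: swap arr[2],arr[4]; hi=3 → 2 2 4 2 3 3 3 3
arr[mid]=4>2: swap arr[2],arr[3]; hi=2 → 2 2 2 4 3 3 3 3
arr[mid]=2=2: mid=3
end: lo=0, hi=2; arr = 2 2 2 4 3 3 3 3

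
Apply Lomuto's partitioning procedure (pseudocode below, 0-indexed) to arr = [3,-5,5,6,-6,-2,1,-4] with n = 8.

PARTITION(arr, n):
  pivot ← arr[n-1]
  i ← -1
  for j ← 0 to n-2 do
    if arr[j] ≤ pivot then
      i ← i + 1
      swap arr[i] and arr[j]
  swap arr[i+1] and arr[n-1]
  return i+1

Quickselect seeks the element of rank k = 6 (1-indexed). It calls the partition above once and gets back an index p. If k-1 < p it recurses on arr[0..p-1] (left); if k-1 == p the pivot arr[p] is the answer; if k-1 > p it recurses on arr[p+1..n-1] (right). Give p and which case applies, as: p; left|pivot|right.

pivot = arr[7] = -4; i = -1
j=0: arr[0]=3 > -4 → no swap
j=1: arr[1]=-5 ≤ -4 → i=0, swap arr[0],arr[1] → [-5,3,5,6,-6,-2,1,-4]
j=2: arr[2]=5 > -4 → no swap
j=3: arr[3]=6 > -4 → no swap
j=4: arr[4]=-6 ≤ -4 → i=1, swap arr[1],arr[4] → [-5,-6,5,6,3,-2,1,-4]
j=5: arr[5]=-2 > -4 → no swap
j=6: arr[6]=1 > -4 → no swap
final swap arr[2],arr[7] → [-5,-6,-4,6,3,-2,1,5]; return 2
p = 2; k-1 = 5 > 2 ⇒ right

2; right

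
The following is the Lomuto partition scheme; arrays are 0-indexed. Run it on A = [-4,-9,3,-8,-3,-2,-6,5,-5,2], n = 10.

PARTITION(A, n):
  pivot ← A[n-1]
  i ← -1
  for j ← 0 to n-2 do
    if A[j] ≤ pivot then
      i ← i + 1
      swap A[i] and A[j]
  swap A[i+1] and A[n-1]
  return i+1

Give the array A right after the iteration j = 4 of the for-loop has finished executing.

pivot=2, i=-1
j=0: -4≤2, i=0, swap(0,0) ⇒ [-4,-9,3,-8,-3,-2,-6,5,-5,2]
j=1: -9≤2, i=1, swap(1,1) ⇒ [-4,-9,3,-8,-3,-2,-6,5,-5,2]
j=2: 3>2, skip
j=3: -8≤2, i=2, swap(2,3) ⇒ [-4,-9,-8,3,-3,-2,-6,5,-5,2]
j=4: -3≤2, i=3, swap(3,4) ⇒ [-4,-9,-8,-3,3,-2,-6,5,-5,2]
(after j=4) A = [-4,-9,-8,-3,3,-2,-6,5,-5,2]

[-4,-9,-8,-3,3,-2,-6,5,-5,2]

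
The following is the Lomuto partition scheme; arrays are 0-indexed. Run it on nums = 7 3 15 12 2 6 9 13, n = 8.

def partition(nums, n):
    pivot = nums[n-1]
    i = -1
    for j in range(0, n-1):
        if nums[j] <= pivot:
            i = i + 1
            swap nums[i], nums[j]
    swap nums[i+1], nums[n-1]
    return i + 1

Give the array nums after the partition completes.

7 3 12 2 6 9 13 15

pivot = nums[7] = 13; i = -1
j=0: nums[0]=7 ≤ 13 → i=0, swap nums[0],nums[0] (no change) → 7 3 15 12 2 6 9 13
j=1: nums[1]=3 ≤ 13 → i=1, swap nums[1],nums[1] (no change) → 7 3 15 12 2 6 9 13
j=2: nums[2]=15 > 13 → no swap
j=3: nums[3]=12 ≤ 13 → i=2, swap nums[2],nums[3] → 7 3 12 15 2 6 9 13
j=4: nums[4]=2 ≤ 13 → i=3, swap nums[3],nums[4] → 7 3 12 2 15 6 9 13
j=5: nums[5]=6 ≤ 13 → i=4, swap nums[4],nums[5] → 7 3 12 2 6 15 9 13
j=6: nums[6]=9 ≤ 13 → i=5, swap nums[5],nums[6] → 7 3 12 2 6 9 15 13
final swap nums[6],nums[7] → 7 3 12 2 6 9 13 15; return 6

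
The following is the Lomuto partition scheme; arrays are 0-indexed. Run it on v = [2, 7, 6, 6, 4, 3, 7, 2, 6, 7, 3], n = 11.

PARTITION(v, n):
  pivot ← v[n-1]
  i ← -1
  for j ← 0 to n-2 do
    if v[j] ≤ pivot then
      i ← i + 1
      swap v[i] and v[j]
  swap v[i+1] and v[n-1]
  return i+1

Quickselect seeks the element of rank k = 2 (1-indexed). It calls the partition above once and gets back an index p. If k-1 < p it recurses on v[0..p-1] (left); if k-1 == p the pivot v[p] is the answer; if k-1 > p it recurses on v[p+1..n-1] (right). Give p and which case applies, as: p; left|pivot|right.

pivot=3, i=-1
j=0: 2≤3, i=0, swap(0,0) ⇒ [2, 7, 6, 6, 4, 3, 7, 2, 6, 7, 3]
j=1: 7>3, skip
j=2: 6>3, skip
j=3: 6>3, skip
j=4: 4>3, skip
j=5: 3≤3, i=1, swap(1,5) ⇒ [2, 3, 6, 6, 4, 7, 7, 2, 6, 7, 3]
j=6: 7>3, skip
j=7: 2≤3, i=2, swap(2,7) ⇒ [2, 3, 2, 6, 4, 7, 7, 6, 6, 7, 3]
j=8: 6>3, skip
j=9: 7>3, skip
swap(3,10) ⇒ [2, 3, 2, 3, 4, 7, 7, 6, 6, 7, 6]; return 3
p = 3; k-1 = 1 < 3 ⇒ left

3; left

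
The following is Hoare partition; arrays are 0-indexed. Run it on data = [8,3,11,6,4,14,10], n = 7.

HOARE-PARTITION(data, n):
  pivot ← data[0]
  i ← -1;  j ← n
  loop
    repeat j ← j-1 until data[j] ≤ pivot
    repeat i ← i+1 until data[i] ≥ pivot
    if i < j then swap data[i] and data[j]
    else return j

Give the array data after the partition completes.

[4,3,6,11,8,14,10]

pivot = data[0] = 8; i = -1, j = 7
j→4 (data[4]=4≤8), i→0 (data[0]=8≥8); i<j, swap → [4,3,11,6,8,14,10]
j→3 (data[3]=6≤8), i→2 (data[2]=11≥8); i<j, swap → [4,3,6,11,8,14,10]
j→2, i→3; i≥j, return j=2. data = [4,3,6,11,8,14,10]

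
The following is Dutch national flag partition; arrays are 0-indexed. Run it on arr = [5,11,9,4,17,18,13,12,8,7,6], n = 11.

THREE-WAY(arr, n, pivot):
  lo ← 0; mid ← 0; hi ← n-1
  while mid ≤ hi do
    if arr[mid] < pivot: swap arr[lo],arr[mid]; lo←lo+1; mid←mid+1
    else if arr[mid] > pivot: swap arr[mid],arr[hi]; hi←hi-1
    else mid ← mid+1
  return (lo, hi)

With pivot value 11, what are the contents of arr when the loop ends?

[5,9,4,6,7,8,11,12,13,18,17]

lo=0 mid=0 hi=10
5<11: swap(0,0), lo=1 mid=1 ⇒ [5,11,9,4,17,18,13,12,8,7,6]
11=11: mid=2
9<11: swap(1,2), lo=2 mid=3 ⇒ [5,9,11,4,17,18,13,12,8,7,6]
4<11: swap(2,3), lo=3 mid=4 ⇒ [5,9,4,11,17,18,13,12,8,7,6]
17>11: swap(4,10), hi=9 ⇒ [5,9,4,11,6,18,13,12,8,7,17]
6<11: swap(3,4), lo=4 mid=5 ⇒ [5,9,4,6,11,18,13,12,8,7,17]
18>11: swap(5,9), hi=8 ⇒ [5,9,4,6,11,7,13,12,8,18,17]
7<11: swap(4,5), lo=5 mid=6 ⇒ [5,9,4,6,7,11,13,12,8,18,17]
13>11: swap(6,8), hi=7 ⇒ [5,9,4,6,7,11,8,12,13,18,17]
8<11: swap(5,6), lo=6 mid=7 ⇒ [5,9,4,6,7,8,11,12,13,18,17]
12>11: swap(7,7), hi=6 ⇒ [5,9,4,6,7,8,11,12,13,18,17]
done. lo=6 hi=6; arr=[5,9,4,6,7,8,11,12,13,18,17]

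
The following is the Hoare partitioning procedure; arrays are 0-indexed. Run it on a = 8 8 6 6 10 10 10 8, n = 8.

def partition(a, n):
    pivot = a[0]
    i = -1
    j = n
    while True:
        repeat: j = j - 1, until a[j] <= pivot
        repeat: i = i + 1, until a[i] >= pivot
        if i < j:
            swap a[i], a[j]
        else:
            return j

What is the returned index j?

2

pivot=8
j stops at 7 (8), i stops at 0 (8); swap ⇒ 8 8 6 6 10 10 10 8
j stops at 3 (6), i stops at 1 (8); swap ⇒ 8 6 6 8 10 10 10 8
j stops at 2, i stops at 3; i≥j ⇒ return 2. a=8 6 6 8 10 10 10 8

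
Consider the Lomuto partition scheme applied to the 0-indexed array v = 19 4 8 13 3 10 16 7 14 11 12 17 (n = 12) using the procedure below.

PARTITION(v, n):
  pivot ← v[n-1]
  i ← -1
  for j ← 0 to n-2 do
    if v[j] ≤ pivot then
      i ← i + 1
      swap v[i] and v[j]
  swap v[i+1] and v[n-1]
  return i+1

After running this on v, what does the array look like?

4 8 13 3 10 16 7 14 11 12 17 19

pivot=17, i=-1
j=0: 19>17, skip
j=1: 4≤17, i=0, swap(0,1) ⇒ 4 19 8 13 3 10 16 7 14 11 12 17
j=2: 8≤17, i=1, swap(1,2) ⇒ 4 8 19 13 3 10 16 7 14 11 12 17
j=3: 13≤17, i=2, swap(2,3) ⇒ 4 8 13 19 3 10 16 7 14 11 12 17
j=4: 3≤17, i=3, swap(3,4) ⇒ 4 8 13 3 19 10 16 7 14 11 12 17
j=5: 10≤17, i=4, swap(4,5) ⇒ 4 8 13 3 10 19 16 7 14 11 12 17
j=6: 16≤17, i=5, swap(5,6) ⇒ 4 8 13 3 10 16 19 7 14 11 12 17
j=7: 7≤17, i=6, swap(6,7) ⇒ 4 8 13 3 10 16 7 19 14 11 12 17
j=8: 14≤17, i=7, swap(7,8) ⇒ 4 8 13 3 10 16 7 14 19 11 12 17
j=9: 11≤17, i=8, swap(8,9) ⇒ 4 8 13 3 10 16 7 14 11 19 12 17
j=10: 12≤17, i=9, swap(9,10) ⇒ 4 8 13 3 10 16 7 14 11 12 19 17
swap(10,11) ⇒ 4 8 13 3 10 16 7 14 11 12 17 19; return 10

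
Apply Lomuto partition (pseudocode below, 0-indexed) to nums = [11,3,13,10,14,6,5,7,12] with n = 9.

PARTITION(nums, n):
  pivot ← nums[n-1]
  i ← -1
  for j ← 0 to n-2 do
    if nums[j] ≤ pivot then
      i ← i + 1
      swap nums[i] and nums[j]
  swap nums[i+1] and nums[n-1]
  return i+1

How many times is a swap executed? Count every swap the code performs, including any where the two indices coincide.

7

pivot = nums[8] = 12; i = -1
j=0: nums[0]=11 ≤ 12 → i=0, swap nums[0],nums[0] (no change) → [11,3,13,10,14,6,5,7,12]
j=1: nums[1]=3 ≤ 12 → i=1, swap nums[1],nums[1] (no change) → [11,3,13,10,14,6,5,7,12]
j=2: nums[2]=13 > 12 → no swap
j=3: nums[3]=10 ≤ 12 → i=2, swap nums[2],nums[3] → [11,3,10,13,14,6,5,7,12]
j=4: nums[4]=14 > 12 → no swap
j=5: nums[5]=6 ≤ 12 → i=3, swap nums[3],nums[5] → [11,3,10,6,14,13,5,7,12]
j=6: nums[6]=5 ≤ 12 → i=4, swap nums[4],nums[6] → [11,3,10,6,5,13,14,7,12]
j=7: nums[7]=7 ≤ 12 → i=5, swap nums[5],nums[7] → [11,3,10,6,5,7,14,13,12]
final swap nums[6],nums[8] → [11,3,10,6,5,7,12,13,14]; return 6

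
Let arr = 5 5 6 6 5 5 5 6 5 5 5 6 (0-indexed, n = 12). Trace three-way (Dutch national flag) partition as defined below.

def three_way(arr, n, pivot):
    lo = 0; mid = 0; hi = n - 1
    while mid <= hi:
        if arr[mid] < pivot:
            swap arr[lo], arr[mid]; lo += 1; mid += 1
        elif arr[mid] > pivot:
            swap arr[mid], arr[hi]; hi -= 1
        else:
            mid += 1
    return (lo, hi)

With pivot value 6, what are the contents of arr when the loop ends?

5 5 5 5 5 5 5 5 6 6 6 6

pivot = 6; lo=0, mid=0, hi=11
arr[mid]=5<6: swap arr[0],arr[0]; lo=1,mid=1 → 5 5 6 6 5 5 5 6 5 5 5 6
arr[mid]=5<6: swap arr[1],arr[1]; lo=2,mid=2 → 5 5 6 6 5 5 5 6 5 5 5 6
arr[mid]=6=6: mid=3
arr[mid]=6=6: mid=4
arr[mid]=5<6: swap arr[2],arr[4]; lo=3,mid=5 → 5 5 5 6 6 5 5 6 5 5 5 6
arr[mid]=5<6: swap arr[3],arr[5]; lo=4,mid=6 → 5 5 5 5 6 6 5 6 5 5 5 6
arr[mid]=5<6: swap arr[4],arr[6]; lo=5,mid=7 → 5 5 5 5 5 6 6 6 5 5 5 6
arr[mid]=6=6: mid=8
arr[mid]=5<6: swap arr[5],arr[8]; lo=6,mid=9 → 5 5 5 5 5 5 6 6 6 5 5 6
arr[mid]=5<6: swap arr[6],arr[9]; lo=7,mid=10 → 5 5 5 5 5 5 5 6 6 6 5 6
arr[mid]=5<6: swap arr[7],arr[10]; lo=8,mid=11 → 5 5 5 5 5 5 5 5 6 6 6 6
arr[mid]=6=6: mid=12
end: lo=8, hi=11; arr = 5 5 5 5 5 5 5 5 6 6 6 6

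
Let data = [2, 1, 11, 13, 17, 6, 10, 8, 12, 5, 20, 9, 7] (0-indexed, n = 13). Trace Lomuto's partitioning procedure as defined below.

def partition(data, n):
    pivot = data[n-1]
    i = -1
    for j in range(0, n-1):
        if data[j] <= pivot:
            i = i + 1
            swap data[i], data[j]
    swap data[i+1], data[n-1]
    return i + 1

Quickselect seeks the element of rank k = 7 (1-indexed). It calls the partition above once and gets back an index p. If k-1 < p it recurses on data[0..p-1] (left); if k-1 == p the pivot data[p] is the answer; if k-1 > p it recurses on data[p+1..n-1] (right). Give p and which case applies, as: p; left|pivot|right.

pivot = data[12] = 7; i = -1
j=0: data[0]=2 ≤ 7 → i=0, swap data[0],data[0] (no change) → [2, 1, 11, 13, 17, 6, 10, 8, 12, 5, 20, 9, 7]
j=1: data[1]=1 ≤ 7 → i=1, swap data[1],data[1] (no change) → [2, 1, 11, 13, 17, 6, 10, 8, 12, 5, 20, 9, 7]
j=2: data[2]=11 > 7 → no swap
j=3: data[3]=13 > 7 → no swap
j=4: data[4]=17 > 7 → no swap
j=5: data[5]=6 ≤ 7 → i=2, swap data[2],data[5] → [2, 1, 6, 13, 17, 11, 10, 8, 12, 5, 20, 9, 7]
j=6: data[6]=10 > 7 → no swap
j=7: data[7]=8 > 7 → no swap
j=8: data[8]=12 > 7 → no swap
j=9: data[9]=5 ≤ 7 → i=3, swap data[3],data[9] → [2, 1, 6, 5, 17, 11, 10, 8, 12, 13, 20, 9, 7]
j=10: data[10]=20 > 7 → no swap
j=11: data[11]=9 > 7 → no swap
final swap data[4],data[12] → [2, 1, 6, 5, 7, 11, 10, 8, 12, 13, 20, 9, 17]; return 4
p = 4; k-1 = 6 > 4 ⇒ right

4; right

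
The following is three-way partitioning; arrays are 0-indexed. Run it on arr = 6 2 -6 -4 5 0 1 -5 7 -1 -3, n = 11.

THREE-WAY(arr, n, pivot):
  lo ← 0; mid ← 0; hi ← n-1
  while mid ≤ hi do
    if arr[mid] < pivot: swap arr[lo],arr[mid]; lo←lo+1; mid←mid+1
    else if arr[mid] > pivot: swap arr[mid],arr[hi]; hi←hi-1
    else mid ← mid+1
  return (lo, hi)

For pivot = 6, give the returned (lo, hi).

(9, 9)

pivot = 6; lo=0, mid=0, hi=10
arr[mid]=6=6: mid=1
arr[mid]=2<6: swap arr[0],arr[1]; lo=1,mid=2 → 2 6 -6 -4 5 0 1 -5 7 -1 -3
arr[mid]=-6<6: swap arr[1],arr[2]; lo=2,mid=3 → 2 -6 6 -4 5 0 1 -5 7 -1 -3
arr[mid]=-4<6: swap arr[2],arr[3]; lo=3,mid=4 → 2 -6 -4 6 5 0 1 -5 7 -1 -3
arr[mid]=5<6: swap arr[3],arr[4]; lo=4,mid=5 → 2 -6 -4 5 6 0 1 -5 7 -1 -3
arr[mid]=0<6: swap arr[4],arr[5]; lo=5,mid=6 → 2 -6 -4 5 0 6 1 -5 7 -1 -3
arr[mid]=1<6: swap arr[5],arr[6]; lo=6,mid=7 → 2 -6 -4 5 0 1 6 -5 7 -1 -3
arr[mid]=-5<6: swap arr[6],arr[7]; lo=7,mid=8 → 2 -6 -4 5 0 1 -5 6 7 -1 -3
arr[mid]=7>6: swap arr[8],arr[10]; hi=9 → 2 -6 -4 5 0 1 -5 6 -3 -1 7
arr[mid]=-3<6: swap arr[7],arr[8]; lo=8,mid=9 → 2 -6 -4 5 0 1 -5 -3 6 -1 7
arr[mid]=-1<6: swap arr[8],arr[9]; lo=9,mid=10 → 2 -6 -4 5 0 1 -5 -3 -1 6 7
end: lo=9, hi=9; arr = 2 -6 -4 5 0 1 -5 -3 -1 6 7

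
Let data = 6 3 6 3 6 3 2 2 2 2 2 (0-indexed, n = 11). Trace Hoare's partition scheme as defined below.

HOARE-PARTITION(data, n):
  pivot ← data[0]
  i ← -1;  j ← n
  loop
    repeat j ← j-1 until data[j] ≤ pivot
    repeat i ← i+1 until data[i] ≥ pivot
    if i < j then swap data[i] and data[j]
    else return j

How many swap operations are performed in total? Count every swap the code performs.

pivot = data[0] = 6; i = -1, j = 11
j→10 (data[10]=2≤6), i→0 (data[0]=6≥6); i<j, swap → 2 3 6 3 6 3 2 2 2 2 6
j→9 (data[9]=2≤6), i→2 (data[2]=6≥6); i<j, swap → 2 3 2 3 6 3 2 2 2 6 6
j→8 (data[8]=2≤6), i→4 (data[4]=6≥6); i<j, swap → 2 3 2 3 2 3 2 2 6 6 6
j→7, i→8; i≥j, return j=7. data = 2 3 2 3 2 3 2 2 6 6 6

3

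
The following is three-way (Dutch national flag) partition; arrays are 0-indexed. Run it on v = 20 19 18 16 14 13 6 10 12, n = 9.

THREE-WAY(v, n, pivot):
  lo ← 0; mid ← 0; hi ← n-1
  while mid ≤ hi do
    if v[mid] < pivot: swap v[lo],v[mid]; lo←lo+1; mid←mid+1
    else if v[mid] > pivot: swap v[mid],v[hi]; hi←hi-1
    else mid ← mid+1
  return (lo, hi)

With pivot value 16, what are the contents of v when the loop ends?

pivot = 16; lo=0, mid=0, hi=8
v[mid]=20>16: swap v[0],v[8]; hi=7 → 12 19 18 16 14 13 6 10 20
v[mid]=12<16: swap v[0],v[0]; lo=1,mid=1 → 12 19 18 16 14 13 6 10 20
v[mid]=19>16: swap v[1],v[7]; hi=6 → 12 10 18 16 14 13 6 19 20
v[mid]=10<16: swap v[1],v[1]; lo=2,mid=2 → 12 10 18 16 14 13 6 19 20
v[mid]=18>16: swap v[2],v[6]; hi=5 → 12 10 6 16 14 13 18 19 20
v[mid]=6<16: swap v[2],v[2]; lo=3,mid=3 → 12 10 6 16 14 13 18 19 20
v[mid]=16=16: mid=4
v[mid]=14<16: swap v[3],v[4]; lo=4,mid=5 → 12 10 6 14 16 13 18 19 20
v[mid]=13<16: swap v[4],v[5]; lo=5,mid=6 → 12 10 6 14 13 16 18 19 20
end: lo=5, hi=5; v = 12 10 6 14 13 16 18 19 20

12 10 6 14 13 16 18 19 20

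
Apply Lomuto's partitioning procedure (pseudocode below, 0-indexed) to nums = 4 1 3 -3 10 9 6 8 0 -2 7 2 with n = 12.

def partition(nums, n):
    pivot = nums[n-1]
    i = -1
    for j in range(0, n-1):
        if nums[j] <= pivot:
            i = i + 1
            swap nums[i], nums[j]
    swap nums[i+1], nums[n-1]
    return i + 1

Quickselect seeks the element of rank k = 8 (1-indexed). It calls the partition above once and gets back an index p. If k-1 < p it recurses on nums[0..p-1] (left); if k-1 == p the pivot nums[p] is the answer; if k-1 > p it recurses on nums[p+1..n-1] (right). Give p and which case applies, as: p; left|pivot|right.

4; right

pivot = nums[11] = 2; i = -1
j=0: nums[0]=4 > 2 → no swap
j=1: nums[1]=1 ≤ 2 → i=0, swap nums[0],nums[1] → 1 4 3 -3 10 9 6 8 0 -2 7 2
j=2: nums[2]=3 > 2 → no swap
j=3: nums[3]=-3 ≤ 2 → i=1, swap nums[1],nums[3] → 1 -3 3 4 10 9 6 8 0 -2 7 2
j=4: nums[4]=10 > 2 → no swap
j=5: nums[5]=9 > 2 → no swap
j=6: nums[6]=6 > 2 → no swap
j=7: nums[7]=8 > 2 → no swap
j=8: nums[8]=0 ≤ 2 → i=2, swap nums[2],nums[8] → 1 -3 0 4 10 9 6 8 3 -2 7 2
j=9: nums[9]=-2 ≤ 2 → i=3, swap nums[3],nums[9] → 1 -3 0 -2 10 9 6 8 3 4 7 2
j=10: nums[10]=7 > 2 → no swap
final swap nums[4],nums[11] → 1 -3 0 -2 2 9 6 8 3 4 7 10; return 4
p = 4; k-1 = 7 > 4 ⇒ right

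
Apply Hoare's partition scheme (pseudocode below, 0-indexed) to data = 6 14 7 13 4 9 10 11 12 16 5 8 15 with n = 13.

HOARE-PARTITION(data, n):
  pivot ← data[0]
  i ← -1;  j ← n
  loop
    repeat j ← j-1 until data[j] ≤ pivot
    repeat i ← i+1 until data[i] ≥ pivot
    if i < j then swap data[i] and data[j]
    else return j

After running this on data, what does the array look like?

5 4 7 13 14 9 10 11 12 16 6 8 15

pivot = data[0] = 6; i = -1, j = 13
j→10 (data[10]=5≤6), i→0 (data[0]=6≥6); i<j, swap → 5 14 7 13 4 9 10 11 12 16 6 8 15
j→4 (data[4]=4≤6), i→1 (data[1]=14≥6); i<j, swap → 5 4 7 13 14 9 10 11 12 16 6 8 15
j→1, i→2; i≥j, return j=1. data = 5 4 7 13 14 9 10 11 12 16 6 8 15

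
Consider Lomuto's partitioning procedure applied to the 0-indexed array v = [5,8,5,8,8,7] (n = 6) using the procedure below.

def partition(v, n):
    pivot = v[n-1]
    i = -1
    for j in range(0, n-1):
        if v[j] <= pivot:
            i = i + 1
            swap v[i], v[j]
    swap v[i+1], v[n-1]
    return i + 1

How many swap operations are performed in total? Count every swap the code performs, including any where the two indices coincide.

pivot = v[5] = 7; i = -1
j=0: v[0]=5 ≤ 7 → i=0, swap v[0],v[0] (no change) → [5,8,5,8,8,7]
j=1: v[1]=8 > 7 → no swap
j=2: v[2]=5 ≤ 7 → i=1, swap v[1],v[2] → [5,5,8,8,8,7]
j=3: v[3]=8 > 7 → no swap
j=4: v[4]=8 > 7 → no swap
final swap v[2],v[5] → [5,5,7,8,8,8]; return 2

3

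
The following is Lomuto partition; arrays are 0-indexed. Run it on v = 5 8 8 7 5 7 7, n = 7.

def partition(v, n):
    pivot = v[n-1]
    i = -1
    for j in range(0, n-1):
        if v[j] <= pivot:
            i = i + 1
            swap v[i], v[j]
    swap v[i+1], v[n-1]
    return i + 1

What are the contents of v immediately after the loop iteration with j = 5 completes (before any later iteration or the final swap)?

5 7 5 7 8 8 7

pivot=7, i=-1
j=0: 5≤7, i=0, swap(0,0) ⇒ 5 8 8 7 5 7 7
j=1: 8>7, skip
j=2: 8>7, skip
j=3: 7≤7, i=1, swap(1,3) ⇒ 5 7 8 8 5 7 7
j=4: 5≤7, i=2, swap(2,4) ⇒ 5 7 5 8 8 7 7
j=5: 7≤7, i=3, swap(3,5) ⇒ 5 7 5 7 8 8 7
(after j=5) v = 5 7 5 7 8 8 7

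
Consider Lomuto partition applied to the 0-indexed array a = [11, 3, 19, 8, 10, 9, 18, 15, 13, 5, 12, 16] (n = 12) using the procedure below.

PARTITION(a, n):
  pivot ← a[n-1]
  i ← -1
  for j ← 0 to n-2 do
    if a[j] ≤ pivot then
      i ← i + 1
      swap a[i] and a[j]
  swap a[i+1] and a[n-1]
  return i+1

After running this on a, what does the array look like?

[11, 3, 8, 10, 9, 15, 13, 5, 12, 16, 18, 19]

pivot = a[11] = 16; i = -1
j=0: a[0]=11 ≤ 16 → i=0, swap a[0],a[0] (no change) → [11, 3, 19, 8, 10, 9, 18, 15, 13, 5, 12, 16]
j=1: a[1]=3 ≤ 16 → i=1, swap a[1],a[1] (no change) → [11, 3, 19, 8, 10, 9, 18, 15, 13, 5, 12, 16]
j=2: a[2]=19 > 16 → no swap
j=3: a[3]=8 ≤ 16 → i=2, swap a[2],a[3] → [11, 3, 8, 19, 10, 9, 18, 15, 13, 5, 12, 16]
j=4: a[4]=10 ≤ 16 → i=3, swap a[3],a[4] → [11, 3, 8, 10, 19, 9, 18, 15, 13, 5, 12, 16]
j=5: a[5]=9 ≤ 16 → i=4, swap a[4],a[5] → [11, 3, 8, 10, 9, 19, 18, 15, 13, 5, 12, 16]
j=6: a[6]=18 > 16 → no swap
j=7: a[7]=15 ≤ 16 → i=5, swap a[5],a[7] → [11, 3, 8, 10, 9, 15, 18, 19, 13, 5, 12, 16]
j=8: a[8]=13 ≤ 16 → i=6, swap a[6],a[8] → [11, 3, 8, 10, 9, 15, 13, 19, 18, 5, 12, 16]
j=9: a[9]=5 ≤ 16 → i=7, swap a[7],a[9] → [11, 3, 8, 10, 9, 15, 13, 5, 18, 19, 12, 16]
j=10: a[10]=12 ≤ 16 → i=8, swap a[8],a[10] → [11, 3, 8, 10, 9, 15, 13, 5, 12, 19, 18, 16]
final swap a[9],a[11] → [11, 3, 8, 10, 9, 15, 13, 5, 12, 16, 18, 19]; return 9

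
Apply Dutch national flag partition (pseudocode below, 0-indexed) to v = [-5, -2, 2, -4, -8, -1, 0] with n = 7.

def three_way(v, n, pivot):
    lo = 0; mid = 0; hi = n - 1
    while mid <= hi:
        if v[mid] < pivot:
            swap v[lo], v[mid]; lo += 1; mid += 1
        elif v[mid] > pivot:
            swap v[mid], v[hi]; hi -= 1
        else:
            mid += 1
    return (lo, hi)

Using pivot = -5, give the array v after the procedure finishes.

[-8, -5, -4, 2, -1, 0, -2]

pivot = -5; lo=0, mid=0, hi=6
v[mid]=-5=-5: mid=1
v[mid]=-2>-5: swap v[1],v[6]; hi=5 → [-5, 0, 2, -4, -8, -1, -2]
v[mid]=0>-5: swap v[1],v[5]; hi=4 → [-5, -1, 2, -4, -8, 0, -2]
v[mid]=-1>-5: swap v[1],v[4]; hi=3 → [-5, -8, 2, -4, -1, 0, -2]
v[mid]=-8<-5: swap v[0],v[1]; lo=1,mid=2 → [-8, -5, 2, -4, -1, 0, -2]
v[mid]=2>-5: swap v[2],v[3]; hi=2 → [-8, -5, -4, 2, -1, 0, -2]
v[mid]=-4>-5: swap v[2],v[2]; hi=1 → [-8, -5, -4, 2, -1, 0, -2]
end: lo=1, hi=1; v = [-8, -5, -4, 2, -1, 0, -2]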